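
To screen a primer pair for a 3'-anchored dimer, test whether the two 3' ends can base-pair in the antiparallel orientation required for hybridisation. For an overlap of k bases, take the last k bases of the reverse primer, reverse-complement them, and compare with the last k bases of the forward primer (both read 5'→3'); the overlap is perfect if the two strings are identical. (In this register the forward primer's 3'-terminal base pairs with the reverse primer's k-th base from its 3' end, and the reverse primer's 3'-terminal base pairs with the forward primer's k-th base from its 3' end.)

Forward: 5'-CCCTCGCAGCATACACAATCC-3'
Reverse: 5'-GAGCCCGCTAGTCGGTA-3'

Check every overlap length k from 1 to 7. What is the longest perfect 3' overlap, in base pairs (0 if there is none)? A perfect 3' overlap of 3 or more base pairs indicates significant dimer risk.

Last 7 bases (5'→3') — forward …ACAATCC, reverse …GTCGGTA.
Reverse complement of the reverse primer's last 7 bases: TACCGAC; its first k bases are the reverse complement of the reverse primer's last k bases, so a perfect k-base overlap needs the forward primer's last k bases to equal them.
Comparing (forward last k vs required): k=1: C vs T ✗; k=2: CC vs TA ✗; k=3: TCC vs TAC ✗; k=4: ATCC vs TACC ✗; k=5: AATCC vs TACCG ✗; k=6: CAATCC vs TACCGA ✗; k=7: ACAATCC vs TACCGAC ✗.
No overlap length from 1 to 7 is perfect, so the longest perfect 3' overlap is 0.

Longest perfect overlap: 0 complementary base pairs; below the dimer-risk threshold (threshold 3).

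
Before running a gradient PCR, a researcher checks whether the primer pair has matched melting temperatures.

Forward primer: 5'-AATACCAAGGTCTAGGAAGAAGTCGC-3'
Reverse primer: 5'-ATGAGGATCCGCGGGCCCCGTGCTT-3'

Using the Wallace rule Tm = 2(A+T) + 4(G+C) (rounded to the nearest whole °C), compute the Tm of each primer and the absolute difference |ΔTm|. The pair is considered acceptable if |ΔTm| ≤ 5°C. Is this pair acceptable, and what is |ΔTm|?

Forward: A=10 T=4 G=7 C=5 → Tm = 2·14 + 4·12 = 76°C.
Reverse: A=3 T=5 G=9 C=8 → Tm = 2·8 + 4·17 = 84°C.
|ΔTm| = |76 − 84| = 8°C, > 5°C.

|ΔTm| = 8°C; the pair is not acceptable.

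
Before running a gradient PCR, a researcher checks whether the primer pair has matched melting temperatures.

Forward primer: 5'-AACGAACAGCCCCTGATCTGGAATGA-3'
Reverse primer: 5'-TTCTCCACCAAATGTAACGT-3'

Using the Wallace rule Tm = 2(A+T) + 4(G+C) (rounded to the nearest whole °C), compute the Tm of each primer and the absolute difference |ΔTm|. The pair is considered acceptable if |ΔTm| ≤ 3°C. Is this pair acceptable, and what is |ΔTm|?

|ΔTm| = 22°C; the pair is not acceptable.

Forward: A=9 T=4 G=6 C=7 → Tm = 2·13 + 4·13 = 78°C.
Reverse: A=6 T=6 G=2 C=6 → Tm = 2·12 + 4·8 = 56°C.
|ΔTm| = |78 − 56| = 22°C, > 3°C.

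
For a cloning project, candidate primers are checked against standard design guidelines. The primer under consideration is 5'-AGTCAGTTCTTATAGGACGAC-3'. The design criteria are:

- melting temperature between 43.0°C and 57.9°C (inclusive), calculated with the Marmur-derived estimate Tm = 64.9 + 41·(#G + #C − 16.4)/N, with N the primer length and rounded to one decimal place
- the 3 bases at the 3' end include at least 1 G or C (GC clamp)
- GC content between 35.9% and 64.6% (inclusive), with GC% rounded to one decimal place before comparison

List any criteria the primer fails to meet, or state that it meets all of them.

Base counts: A=6, T=6, G=5, C=4 (length 21).
Tm: Tm = 64.9 + 41·(9 − 16.4)/21 = 50.5°C ✓
GC clamp: 3' end GAC has 2 G/C ✓
GC content: GC 9/21 = 42.9% ✓

Meets all criteria.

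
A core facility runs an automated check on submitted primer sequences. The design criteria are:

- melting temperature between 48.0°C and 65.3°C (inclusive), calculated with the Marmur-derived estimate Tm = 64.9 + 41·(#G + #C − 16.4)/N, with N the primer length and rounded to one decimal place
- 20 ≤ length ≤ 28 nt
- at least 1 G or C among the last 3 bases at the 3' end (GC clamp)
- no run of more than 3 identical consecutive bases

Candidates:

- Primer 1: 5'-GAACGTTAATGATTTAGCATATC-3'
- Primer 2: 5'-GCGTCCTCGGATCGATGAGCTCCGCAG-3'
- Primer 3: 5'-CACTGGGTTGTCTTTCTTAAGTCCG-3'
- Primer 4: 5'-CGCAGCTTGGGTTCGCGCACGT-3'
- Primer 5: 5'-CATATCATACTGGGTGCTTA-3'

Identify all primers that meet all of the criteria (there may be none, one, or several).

Primer 1, Primer 3 and Primer 4.

Primer 1 (23 nt, A=8 T=8 G=4 C=3): Tm = 64.9 + 41·(7 − 16.4)/23 = 48.1°C ✓; length 23 ✓; 3' end ATC has 1 G/C ✓; longest run = 3 ✓ — passes.
Primer 2 (27 nt, A=4 T=5 G=9 C=9): Tm = 64.9 + 41·(18 − 16.4)/27 = 67.3°C, outside 48.0–65.3°C ✗; length 27 ✓; 3' end CAG has 2 G/C ✓; longest run = 2 ✓ — fails.
Primer 3 (25 nt, A=3 T=10 G=6 C=6): Tm = 64.9 + 41·(12 − 16.4)/25 = 57.7°C ✓; length 25 ✓; 3' end CCG has 3 G/C ✓; longest run = 3 ✓ — passes.
Primer 4 (22 nt, A=2 T=5 G=8 C=7): Tm = 64.9 + 41·(15 − 16.4)/22 = 62.3°C ✓; length 22 ✓; 3' end CGT has 2 G/C ✓; longest run = 3 ✓ — passes.
Primer 5 (20 nt, A=5 T=7 G=4 C=4): Tm = 64.9 + 41·(8 − 16.4)/20 = 47.7°C, outside 48.0–65.3°C ✗; length 20 ✓; 3' end TTA has 0 G/C, need ≥1 ✗; longest run = 3 ✓ — fails.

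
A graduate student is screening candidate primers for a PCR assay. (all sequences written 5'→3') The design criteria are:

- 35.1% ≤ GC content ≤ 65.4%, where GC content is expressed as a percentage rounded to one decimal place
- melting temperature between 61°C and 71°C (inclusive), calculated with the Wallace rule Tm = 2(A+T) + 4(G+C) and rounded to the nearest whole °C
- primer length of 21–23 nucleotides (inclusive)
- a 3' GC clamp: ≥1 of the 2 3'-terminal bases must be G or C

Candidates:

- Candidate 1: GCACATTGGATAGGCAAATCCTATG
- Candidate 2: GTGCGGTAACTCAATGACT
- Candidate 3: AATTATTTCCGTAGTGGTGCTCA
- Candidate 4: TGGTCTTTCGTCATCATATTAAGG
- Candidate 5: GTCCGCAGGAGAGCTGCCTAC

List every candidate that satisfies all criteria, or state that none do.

Candidate 3 only.

Candidate 1 (25 nt, A=8 T=6 G=6 C=5): GC 11/25 = 44.0% ✓; Tm = 2·14 + 4·11 = 72°C, outside 61–71°C ✗; length 25, outside 21–23 ✗; 3' end TG has 1 G/C ✓ — fails.
Candidate 2 (19 nt, A=5 T=5 G=5 C=4): GC 9/19 = 47.4% ✓; Tm = 2·10 + 4·9 = 56°C, outside 61–71°C ✗; length 19, outside 21–23 ✗; 3' end CT has 1 G/C ✓ — fails.
Candidate 3 (23 nt, A=5 T=9 G=5 C=4): GC 9/23 = 39.1% ✓; Tm = 2·14 + 4·9 = 64°C ✓; length 23 ✓; 3' end CA has 1 G/C ✓ — passes.
Candidate 4 (24 nt, A=5 T=10 G=5 C=4): GC 9/24 = 37.5% ✓; Tm = 2·15 + 4·9 = 66°C ✓; length 24, outside 21–23 ✗; 3' end GG has 2 G/C ✓ — fails.
Candidate 5 (21 nt, A=4 T=3 G=7 C=7): GC 14/21 = 66.7%, outside 35.1–65.4% ✗; Tm = 2·7 + 4·14 = 70°C ✓; length 21 ✓; 3' end AC has 1 G/C ✓ — fails.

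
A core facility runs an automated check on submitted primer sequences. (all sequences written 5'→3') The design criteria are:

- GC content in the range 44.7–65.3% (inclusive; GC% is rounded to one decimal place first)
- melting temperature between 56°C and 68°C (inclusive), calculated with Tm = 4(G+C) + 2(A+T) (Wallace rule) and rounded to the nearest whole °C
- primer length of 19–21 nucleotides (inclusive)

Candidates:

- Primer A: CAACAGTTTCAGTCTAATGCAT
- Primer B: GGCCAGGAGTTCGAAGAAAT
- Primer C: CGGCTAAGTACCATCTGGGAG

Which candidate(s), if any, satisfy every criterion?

Primer A (22 nt, A=7 T=7 G=3 C=5): GC 8/22 = 36.4%, outside 44.7–65.3% ✗; Tm = 2·14 + 4·8 = 60°C ✓; length 22, outside 19–21 ✗ — fails.
Primer B (20 nt, A=7 T=3 G=7 C=3): GC 10/20 = 50.0% ✓; Tm = 2·10 + 4·10 = 60°C ✓; length 20 ✓ — passes.
Primer C (21 nt, A=5 T=4 G=7 C=5): GC 12/21 = 57.1% ✓; Tm = 2·9 + 4·12 = 66°C ✓; length 21 ✓ — passes.

Primer B and Primer C.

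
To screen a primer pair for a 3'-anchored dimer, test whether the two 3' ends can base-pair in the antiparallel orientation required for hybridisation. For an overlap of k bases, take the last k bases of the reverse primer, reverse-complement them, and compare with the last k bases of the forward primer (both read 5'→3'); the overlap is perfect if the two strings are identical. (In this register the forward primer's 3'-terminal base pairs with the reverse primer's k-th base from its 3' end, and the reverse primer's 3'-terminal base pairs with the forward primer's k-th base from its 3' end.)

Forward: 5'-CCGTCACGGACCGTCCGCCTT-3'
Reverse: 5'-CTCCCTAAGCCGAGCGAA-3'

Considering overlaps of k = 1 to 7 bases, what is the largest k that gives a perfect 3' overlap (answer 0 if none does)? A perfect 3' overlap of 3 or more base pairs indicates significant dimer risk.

Last 7 bases (5'→3') — forward …CCGCCTT, reverse …GAGCGAA.
Reverse complement of the reverse primer's last 7 bases: TTCGCTC; its first k bases are the reverse complement of the reverse primer's last k bases, so a perfect k-base overlap needs the forward primer's last k bases to equal them.
Comparing (forward last k vs required): k=1: T vs T ✓; k=2: TT vs TT ✓; k=3: CTT vs TTC ✗; k=4: CCTT vs TTCG ✗; k=5: GCCTT vs TTCGC ✗; k=6: CGCCTT vs TTCGCT ✗; k=7: CCGCCTT vs TTCGCTC ✗.
Perfect overlaps at k = 1, 2; the largest is 2.

Longest perfect overlap: 2 complementary base pairs; below the dimer-risk threshold (threshold 3).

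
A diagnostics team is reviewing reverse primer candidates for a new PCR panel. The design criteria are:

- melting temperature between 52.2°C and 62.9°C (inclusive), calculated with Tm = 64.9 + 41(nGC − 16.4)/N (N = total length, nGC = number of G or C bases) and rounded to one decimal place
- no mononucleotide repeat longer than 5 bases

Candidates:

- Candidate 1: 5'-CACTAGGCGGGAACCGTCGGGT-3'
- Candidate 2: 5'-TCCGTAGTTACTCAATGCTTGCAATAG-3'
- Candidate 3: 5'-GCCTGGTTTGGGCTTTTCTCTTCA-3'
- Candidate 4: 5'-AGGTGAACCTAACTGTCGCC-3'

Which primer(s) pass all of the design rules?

Candidate 1 (22 nt, A=4 T=3 G=9 C=6): Tm = 64.9 + 41·(15 − 16.4)/22 = 62.3°C ✓; longest run = 3 ✓ — passes.
Candidate 2 (27 nt, A=7 T=9 G=5 C=6): Tm = 64.9 + 41·(11 − 16.4)/27 = 56.7°C ✓; longest run = 2 ✓ — passes.
Candidate 3 (24 nt, A=1 T=11 G=6 C=6): Tm = 64.9 + 41·(12 − 16.4)/24 = 57.4°C ✓; longest run = 4 ✓ — passes.
Candidate 4 (20 nt, A=5 T=4 G=5 C=6): Tm = 64.9 + 41·(11 − 16.4)/20 = 53.8°C ✓; longest run = 2 ✓ — passes.

Candidate 1, Candidate 2, Candidate 3 and Candidate 4.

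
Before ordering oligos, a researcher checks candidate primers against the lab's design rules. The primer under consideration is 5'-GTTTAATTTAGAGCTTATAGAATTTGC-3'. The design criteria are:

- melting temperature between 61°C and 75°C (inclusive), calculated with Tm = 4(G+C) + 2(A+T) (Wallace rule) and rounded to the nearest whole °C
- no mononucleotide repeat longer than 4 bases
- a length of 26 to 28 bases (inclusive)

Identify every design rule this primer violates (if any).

Meets all criteria.

Base counts: A=8, T=12, G=5, C=2 (length 27).
Tm: Tm = 2·20 + 4·7 = 68°C ✓
homopolymer run: longest run = 3 ✓
length: length 27 ✓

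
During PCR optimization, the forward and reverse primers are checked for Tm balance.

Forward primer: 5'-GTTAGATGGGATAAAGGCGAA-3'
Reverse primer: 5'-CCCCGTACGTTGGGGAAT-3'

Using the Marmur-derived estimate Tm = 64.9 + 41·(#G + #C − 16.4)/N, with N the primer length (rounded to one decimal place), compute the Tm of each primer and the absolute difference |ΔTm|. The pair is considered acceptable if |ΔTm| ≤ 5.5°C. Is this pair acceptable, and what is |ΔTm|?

|ΔTm| = 2.1°C; the pair is acceptable.

Forward: G+C = 9, N = 21 → Tm = 64.9 + 41·(9 − 16.4)/21 = 50.5°C.
Reverse: G+C = 11, N = 18 → Tm = 64.9 + 41·(11 − 16.4)/18 = 52.6°C.
|ΔTm| = |50.5 − 52.6| = 2.1°C, ≤ 5.5°C.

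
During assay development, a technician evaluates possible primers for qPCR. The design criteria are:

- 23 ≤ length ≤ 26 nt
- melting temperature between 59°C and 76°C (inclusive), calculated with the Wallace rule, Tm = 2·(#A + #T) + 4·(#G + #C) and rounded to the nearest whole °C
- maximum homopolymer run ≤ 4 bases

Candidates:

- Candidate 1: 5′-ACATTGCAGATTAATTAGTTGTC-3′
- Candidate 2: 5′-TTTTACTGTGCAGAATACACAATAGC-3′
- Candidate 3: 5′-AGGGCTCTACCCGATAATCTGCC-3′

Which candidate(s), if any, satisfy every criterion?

Candidate 1, Candidate 2 and Candidate 3.

Candidate 1 (23 nt, A=7 T=9 G=4 C=3): length 23 ✓; Tm = 2·16 + 4·7 = 60°C ✓; longest run = 2 ✓ — passes.
Candidate 2 (26 nt, A=9 T=8 G=4 C=5): length 26 ✓; Tm = 2·17 + 4·9 = 70°C ✓; longest run = 4 ✓ — passes.
Candidate 3 (23 nt, A=5 T=5 G=5 C=8): length 23 ✓; Tm = 2·10 + 4·13 = 72°C ✓; longest run = 3 ✓ — passes.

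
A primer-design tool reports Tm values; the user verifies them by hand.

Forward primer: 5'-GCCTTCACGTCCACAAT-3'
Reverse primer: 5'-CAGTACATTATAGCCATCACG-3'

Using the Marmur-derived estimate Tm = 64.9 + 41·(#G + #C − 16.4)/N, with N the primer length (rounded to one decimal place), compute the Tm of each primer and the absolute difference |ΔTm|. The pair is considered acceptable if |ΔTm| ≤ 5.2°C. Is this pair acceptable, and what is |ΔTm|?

Forward: G+C = 9, N = 17 → Tm = 64.9 + 41·(9 − 16.4)/17 = 47.1°C.
Reverse: G+C = 9, N = 21 → Tm = 64.9 + 41·(9 − 16.4)/21 = 50.5°C.
|ΔTm| = |47.1 − 50.5| = 3.4°C, ≤ 5.2°C.

|ΔTm| = 3.4°C; the pair is acceptable.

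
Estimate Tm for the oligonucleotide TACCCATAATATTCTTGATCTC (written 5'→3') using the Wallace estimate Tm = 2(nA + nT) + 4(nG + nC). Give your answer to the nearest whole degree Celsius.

Base counts: A=6, T=9, G=1, C=6 (length 22).
Tm = 2·(6+9) + 4·(1+6) = 2·15 + 4·7 = 30 + 28 = 58°C.

58°C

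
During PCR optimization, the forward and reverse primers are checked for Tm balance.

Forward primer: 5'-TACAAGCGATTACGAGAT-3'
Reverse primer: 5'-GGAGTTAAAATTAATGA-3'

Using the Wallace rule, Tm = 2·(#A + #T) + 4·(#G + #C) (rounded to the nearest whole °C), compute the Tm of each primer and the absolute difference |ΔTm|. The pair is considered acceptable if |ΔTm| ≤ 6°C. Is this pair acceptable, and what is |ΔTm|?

|ΔTm| = 8°C; the pair is not acceptable.

Forward: A=7 T=4 G=4 C=3 → Tm = 2·11 + 4·7 = 50°C.
Reverse: A=8 T=5 G=4 C=0 → Tm = 2·13 + 4·4 = 42°C.
|ΔTm| = |50 − 42| = 8°C, > 6°C.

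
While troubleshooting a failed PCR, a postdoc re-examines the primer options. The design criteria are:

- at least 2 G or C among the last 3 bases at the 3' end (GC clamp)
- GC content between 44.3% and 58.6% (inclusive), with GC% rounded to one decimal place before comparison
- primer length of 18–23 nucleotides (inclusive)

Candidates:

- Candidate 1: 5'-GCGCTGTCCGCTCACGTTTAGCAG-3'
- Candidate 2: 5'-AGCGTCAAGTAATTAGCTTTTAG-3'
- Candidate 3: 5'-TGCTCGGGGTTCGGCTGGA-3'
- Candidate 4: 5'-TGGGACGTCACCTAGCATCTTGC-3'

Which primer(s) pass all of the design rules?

Candidate 1 (24 nt, A=3 T=6 G=7 C=8): 3' end CAG has 2 G/C ✓; GC 15/24 = 62.5%, outside 44.3–58.6% ✗; length 24, outside 18–23 ✗ — fails.
Candidate 2 (23 nt, A=7 T=8 G=5 C=3): 3' end TAG has 1 G/C, need ≥2 ✗; GC 8/23 = 34.8%, outside 44.3–58.6% ✗; length 23 ✓ — fails.
Candidate 3 (19 nt, A=1 T=5 G=9 C=4): 3' end GGA has 2 G/C ✓; GC 13/19 = 68.4%, outside 44.3–58.6% ✗; length 19 ✓ — fails.
Candidate 4 (23 nt, A=4 T=6 G=6 C=7): 3' end TGC has 2 G/C ✓; GC 13/23 = 56.5% ✓; length 23 ✓ — passes.

Candidate 4 only.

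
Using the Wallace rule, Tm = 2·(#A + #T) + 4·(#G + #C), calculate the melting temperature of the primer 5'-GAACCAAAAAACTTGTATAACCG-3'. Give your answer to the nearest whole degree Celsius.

62°C

Base counts: A=11, T=4, G=3, C=5 (length 23).
Tm = 2·(11+4) + 4·(3+5) = 2·15 + 4·8 = 30 + 32 = 62°C.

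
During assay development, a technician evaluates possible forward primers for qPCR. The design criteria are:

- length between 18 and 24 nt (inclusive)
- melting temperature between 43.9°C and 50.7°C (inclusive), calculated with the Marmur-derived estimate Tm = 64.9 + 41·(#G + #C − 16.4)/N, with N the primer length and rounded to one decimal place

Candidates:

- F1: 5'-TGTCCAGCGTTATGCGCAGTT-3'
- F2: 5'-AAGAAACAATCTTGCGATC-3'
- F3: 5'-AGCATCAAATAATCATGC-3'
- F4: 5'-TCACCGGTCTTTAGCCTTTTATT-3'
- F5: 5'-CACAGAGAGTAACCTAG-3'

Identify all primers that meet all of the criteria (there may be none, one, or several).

F1 (21 nt, A=3 T=7 G=6 C=5): length 21 ✓; Tm = 64.9 + 41·(11 − 16.4)/21 = 54.4°C, outside 43.9–50.7°C ✗ — fails.
F2 (19 nt, A=8 T=4 G=3 C=4): length 19 ✓; Tm = 64.9 + 41·(7 − 16.4)/19 = 44.6°C ✓ — passes.
F3 (18 nt, A=8 T=4 G=2 C=4): length 18 ✓; Tm = 64.9 + 41·(6 − 16.4)/18 = 41.2°C, outside 43.9–50.7°C ✗ — fails.
F4 (23 nt, A=3 T=11 G=3 C=6): length 23 ✓; Tm = 64.9 + 41·(9 − 16.4)/23 = 51.7°C, outside 43.9–50.7°C ✗ — fails.
F5 (17 nt, A=7 T=2 G=4 C=4): length 17, outside 18–24 ✗; Tm = 64.9 + 41·(8 − 16.4)/17 = 44.6°C ✓ — fails.

F2 only.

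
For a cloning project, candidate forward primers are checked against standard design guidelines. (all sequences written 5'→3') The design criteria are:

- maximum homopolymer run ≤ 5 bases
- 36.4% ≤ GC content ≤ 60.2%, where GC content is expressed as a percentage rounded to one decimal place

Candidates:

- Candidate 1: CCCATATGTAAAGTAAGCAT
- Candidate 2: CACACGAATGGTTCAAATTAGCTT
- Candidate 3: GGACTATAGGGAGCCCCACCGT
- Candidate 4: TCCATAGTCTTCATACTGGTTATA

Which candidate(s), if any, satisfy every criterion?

Candidate 2 only.

Candidate 1 (20 nt, A=8 T=5 G=3 C=4): longest run = 3 ✓; GC 7/20 = 35.0%, outside 36.4–60.2% ✗ — fails.
Candidate 2 (24 nt, A=8 T=7 G=4 C=5): longest run = 3 ✓; GC 9/24 = 37.5% ✓ — passes.
Candidate 3 (22 nt, A=5 T=3 G=7 C=7): longest run = 4 ✓; GC 14/22 = 63.6%, outside 36.4–60.2% ✗ — fails.
Candidate 4 (24 nt, A=6 T=10 G=3 C=5): longest run = 2 ✓; GC 8/24 = 33.3%, outside 36.4–60.2% ✗ — fails.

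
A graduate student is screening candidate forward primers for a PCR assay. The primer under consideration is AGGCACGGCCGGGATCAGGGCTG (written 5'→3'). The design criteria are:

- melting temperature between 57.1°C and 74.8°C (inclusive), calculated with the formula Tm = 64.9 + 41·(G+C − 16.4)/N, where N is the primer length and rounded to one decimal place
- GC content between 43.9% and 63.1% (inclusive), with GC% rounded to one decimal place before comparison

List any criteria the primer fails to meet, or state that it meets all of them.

Base counts: A=4, T=2, G=11, C=6 (length 23).
Tm: Tm = 64.9 + 41·(17 − 16.4)/23 = 66.0°C ✓
GC content: GC 17/23 = 73.9%, outside 43.9–63.1% ✗

Fails: GC content.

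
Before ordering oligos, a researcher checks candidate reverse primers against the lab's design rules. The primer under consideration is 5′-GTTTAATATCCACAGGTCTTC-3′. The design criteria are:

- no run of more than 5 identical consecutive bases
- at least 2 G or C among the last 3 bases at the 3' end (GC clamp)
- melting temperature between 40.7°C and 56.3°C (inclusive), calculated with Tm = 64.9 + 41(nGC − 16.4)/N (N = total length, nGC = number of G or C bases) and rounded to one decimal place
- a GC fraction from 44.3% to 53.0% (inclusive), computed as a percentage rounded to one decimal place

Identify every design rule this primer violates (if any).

Fails: GC clamp, GC content.

Base counts: A=5, T=8, G=3, C=5 (length 21).
homopolymer run: longest run = 3 ✓
GC clamp: 3' end TTC has 1 G/C, need ≥2 ✗
Tm: Tm = 64.9 + 41·(8 − 16.4)/21 = 48.5°C ✓
GC content: GC 8/21 = 38.1%, outside 44.3–53.0% ✗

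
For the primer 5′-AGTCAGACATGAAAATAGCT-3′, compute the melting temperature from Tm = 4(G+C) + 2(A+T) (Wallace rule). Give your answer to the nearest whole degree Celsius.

54°C

Base counts: A=9, T=4, G=4, C=3 (length 20).
Tm = 2·(9+4) + 4·(4+3) = 2·13 + 4·7 = 26 + 28 = 54°C.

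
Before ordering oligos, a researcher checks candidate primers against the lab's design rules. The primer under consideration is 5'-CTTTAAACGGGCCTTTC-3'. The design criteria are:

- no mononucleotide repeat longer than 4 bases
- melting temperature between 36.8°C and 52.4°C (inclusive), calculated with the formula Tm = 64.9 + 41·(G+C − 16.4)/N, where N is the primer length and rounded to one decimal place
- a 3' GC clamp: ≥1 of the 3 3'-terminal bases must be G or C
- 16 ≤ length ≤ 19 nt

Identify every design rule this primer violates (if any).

Meets all criteria.

Base counts: A=3, T=6, G=3, C=5 (length 17).
homopolymer run: longest run = 3 ✓
Tm: Tm = 64.9 + 41·(8 − 16.4)/17 = 44.6°C ✓
GC clamp: 3' end TTC has 1 G/C ✓
length: length 17 ✓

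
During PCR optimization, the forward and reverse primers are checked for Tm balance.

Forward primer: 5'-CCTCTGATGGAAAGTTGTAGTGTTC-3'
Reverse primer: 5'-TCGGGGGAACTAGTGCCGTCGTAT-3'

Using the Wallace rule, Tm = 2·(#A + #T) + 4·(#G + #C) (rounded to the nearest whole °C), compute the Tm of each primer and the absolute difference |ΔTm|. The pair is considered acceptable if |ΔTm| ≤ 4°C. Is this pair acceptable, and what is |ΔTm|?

Forward: A=5 T=9 G=7 C=4 → Tm = 2·14 + 4·11 = 72°C.
Reverse: A=4 T=6 G=9 C=5 → Tm = 2·10 + 4·14 = 76°C.
|ΔTm| = |72 − 76| = 4°C, ≤ 4°C.

|ΔTm| = 4°C; the pair is acceptable.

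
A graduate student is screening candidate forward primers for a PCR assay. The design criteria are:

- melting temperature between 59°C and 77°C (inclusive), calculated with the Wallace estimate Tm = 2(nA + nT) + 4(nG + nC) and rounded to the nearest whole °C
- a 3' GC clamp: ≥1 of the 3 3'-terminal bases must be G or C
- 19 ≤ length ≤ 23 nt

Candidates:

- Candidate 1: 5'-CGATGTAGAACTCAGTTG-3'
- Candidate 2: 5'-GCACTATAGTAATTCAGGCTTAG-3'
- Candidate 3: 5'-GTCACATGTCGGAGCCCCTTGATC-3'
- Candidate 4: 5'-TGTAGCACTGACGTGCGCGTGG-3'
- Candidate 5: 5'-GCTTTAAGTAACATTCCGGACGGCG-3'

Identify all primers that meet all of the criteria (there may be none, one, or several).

Candidate 2 and Candidate 4.

Candidate 1 (18 nt, A=5 T=5 G=5 C=3): Tm = 2·10 + 4·8 = 52°C, outside 59–77°C ✗; 3' end TTG has 1 G/C ✓; length 18, outside 19–23 ✗ — fails.
Candidate 2 (23 nt, A=7 T=7 G=5 C=4): Tm = 2·14 + 4·9 = 64°C ✓; 3' end TAG has 1 G/C ✓; length 23 ✓ — passes.
Candidate 3 (24 nt, A=4 T=6 G=6 C=8): Tm = 2·10 + 4·14 = 76°C ✓; 3' end ATC has 1 G/C ✓; length 24, outside 19–23 ✗ — fails.
Candidate 4 (22 nt, A=3 T=5 G=9 C=5): Tm = 2·8 + 4·14 = 72°C ✓; 3' end TGG has 2 G/C ✓; length 22 ✓ — passes.
Candidate 5 (25 nt, A=6 T=6 G=7 C=6): Tm = 2·12 + 4·13 = 76°C ✓; 3' end GCG has 3 G/C ✓; length 25, outside 19–23 ✗ — fails.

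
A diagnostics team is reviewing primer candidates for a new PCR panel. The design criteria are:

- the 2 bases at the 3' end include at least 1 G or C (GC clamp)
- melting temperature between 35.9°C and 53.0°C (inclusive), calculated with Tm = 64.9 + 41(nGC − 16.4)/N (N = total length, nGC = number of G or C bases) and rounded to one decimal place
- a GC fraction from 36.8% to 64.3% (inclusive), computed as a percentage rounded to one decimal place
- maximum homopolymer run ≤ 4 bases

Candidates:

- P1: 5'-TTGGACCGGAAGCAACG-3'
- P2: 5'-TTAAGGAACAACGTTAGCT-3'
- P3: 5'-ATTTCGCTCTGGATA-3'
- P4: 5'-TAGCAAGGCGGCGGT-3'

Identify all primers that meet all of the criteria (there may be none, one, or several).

P1 and P2.

P1 (17 nt, A=5 T=2 G=6 C=4): 3' end CG has 2 G/C ✓; Tm = 64.9 + 41·(10 − 16.4)/17 = 49.5°C ✓; GC 10/17 = 58.8% ✓; longest run = 2 ✓ — passes.
P2 (19 nt, A=7 T=5 G=4 C=3): 3' end CT has 1 G/C ✓; Tm = 64.9 + 41·(7 − 16.4)/19 = 44.6°C ✓; GC 7/19 = 36.8% ✓; longest run = 2 ✓ — passes.
P3 (15 nt, A=3 T=6 G=3 C=3): 3' end TA has 0 G/C, need ≥1 ✗; Tm = 64.9 + 41·(6 − 16.4)/15 = 36.5°C ✓; GC 6/15 = 40.0% ✓; longest run = 3 ✓ — fails.
P4 (15 nt, A=3 T=2 G=7 C=3): 3' end GT has 1 G/C ✓; Tm = 64.9 + 41·(10 − 16.4)/15 = 47.4°C ✓; GC 10/15 = 66.7%, outside 36.8–64.3% ✗; longest run = 2 ✓ — fails.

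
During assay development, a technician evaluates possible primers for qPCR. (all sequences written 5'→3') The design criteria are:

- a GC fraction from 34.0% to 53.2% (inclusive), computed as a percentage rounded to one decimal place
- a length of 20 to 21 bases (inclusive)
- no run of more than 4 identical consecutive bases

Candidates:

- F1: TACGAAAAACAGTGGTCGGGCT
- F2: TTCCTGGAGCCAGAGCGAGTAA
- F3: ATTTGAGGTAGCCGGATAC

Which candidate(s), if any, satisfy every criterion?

None of the candidates satisfy all criteria.

F1 (22 nt, A=7 T=4 G=7 C=4): GC 11/22 = 50.0% ✓; length 22, outside 20–21 ✗; longest run = 5, exceeds 4 ✗ — fails.
F2 (22 nt, A=6 T=4 G=7 C=5): GC 12/22 = 54.5%, outside 34.0–53.2% ✗; length 22, outside 20–21 ✗; longest run = 2 ✓ — fails.
F3 (19 nt, A=5 T=5 G=6 C=3): GC 9/19 = 47.4% ✓; length 19, outside 20–21 ✗; longest run = 3 ✓ — fails.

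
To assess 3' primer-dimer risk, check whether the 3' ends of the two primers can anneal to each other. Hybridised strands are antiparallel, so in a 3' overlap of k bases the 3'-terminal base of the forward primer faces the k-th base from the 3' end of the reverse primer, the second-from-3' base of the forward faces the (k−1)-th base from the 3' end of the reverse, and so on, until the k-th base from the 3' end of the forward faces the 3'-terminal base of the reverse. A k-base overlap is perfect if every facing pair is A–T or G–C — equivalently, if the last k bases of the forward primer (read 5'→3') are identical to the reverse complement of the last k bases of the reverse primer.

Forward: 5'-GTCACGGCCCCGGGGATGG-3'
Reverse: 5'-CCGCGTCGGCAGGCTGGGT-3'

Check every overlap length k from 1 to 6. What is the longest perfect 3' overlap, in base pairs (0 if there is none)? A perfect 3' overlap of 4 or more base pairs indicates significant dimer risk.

Longest perfect overlap: 0 complementary base pairs; below the dimer-risk threshold (threshold 4).

Last 6 bases (5'→3') — forward …GGATGG, reverse …CTGGGT.
Reverse complement of the reverse primer's last 6 bases: ACCCAG; its first k bases are the reverse complement of the reverse primer's last k bases, so a perfect k-base overlap needs the forward primer's last k bases to equal them.
Comparing (forward last k vs required): k=1: G vs A ✗; k=2: GG vs AC ✗; k=3: TGG vs ACC ✗; k=4: ATGG vs ACCC ✗; k=5: GATGG vs ACCCA ✗; k=6: GGATGG vs ACCCAG ✗.
No overlap length from 1 to 6 is perfect, so the longest perfect 3' overlap is 0.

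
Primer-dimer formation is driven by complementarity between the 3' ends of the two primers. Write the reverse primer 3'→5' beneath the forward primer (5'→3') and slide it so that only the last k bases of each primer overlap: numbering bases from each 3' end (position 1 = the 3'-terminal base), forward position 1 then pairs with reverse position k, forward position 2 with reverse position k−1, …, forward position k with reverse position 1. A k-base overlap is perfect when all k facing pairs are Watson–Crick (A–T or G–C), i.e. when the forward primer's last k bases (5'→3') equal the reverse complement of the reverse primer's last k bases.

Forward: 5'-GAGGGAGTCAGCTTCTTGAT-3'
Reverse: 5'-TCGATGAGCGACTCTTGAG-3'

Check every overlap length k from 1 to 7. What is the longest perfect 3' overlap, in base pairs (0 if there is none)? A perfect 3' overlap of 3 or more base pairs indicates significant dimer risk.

Last 7 bases (5'→3') — forward …TCTTGAT, reverse …TCTTGAG.
Reverse complement of the reverse primer's last 7 bases: CTCAAGA; its first k bases are the reverse complement of the reverse primer's last k bases, so a perfect k-base overlap needs the forward primer's last k bases to equal them.
Comparing (forward last k vs required): k=1: T vs C ✗; k=2: AT vs CT ✗; k=3: GAT vs CTC ✗; k=4: TGAT vs CTCA ✗; k=5: TTGAT vs CTCAA ✗; k=6: CTTGAT vs CTCAAG ✗; k=7: TCTTGAT vs CTCAAGA ✗.
No overlap length from 1 to 7 is perfect, so the longest perfect 3' overlap is 0.

Longest perfect overlap: 0 complementary base pairs; below the dimer-risk threshold (threshold 3).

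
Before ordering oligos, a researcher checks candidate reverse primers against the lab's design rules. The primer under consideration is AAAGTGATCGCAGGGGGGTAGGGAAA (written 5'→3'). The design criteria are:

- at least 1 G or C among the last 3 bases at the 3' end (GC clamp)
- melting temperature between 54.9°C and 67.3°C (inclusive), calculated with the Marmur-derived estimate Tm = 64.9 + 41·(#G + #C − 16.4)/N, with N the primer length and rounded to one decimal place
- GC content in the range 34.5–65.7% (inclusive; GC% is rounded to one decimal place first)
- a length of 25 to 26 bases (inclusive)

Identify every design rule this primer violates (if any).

Fails: GC clamp.

Base counts: A=9, T=3, G=12, C=2 (length 26).
GC clamp: 3' end AAA has 0 G/C, need ≥1 ✗
Tm: Tm = 64.9 + 41·(14 − 16.4)/26 = 61.1°C ✓
GC content: GC 14/26 = 53.8% ✓
length: length 26 ✓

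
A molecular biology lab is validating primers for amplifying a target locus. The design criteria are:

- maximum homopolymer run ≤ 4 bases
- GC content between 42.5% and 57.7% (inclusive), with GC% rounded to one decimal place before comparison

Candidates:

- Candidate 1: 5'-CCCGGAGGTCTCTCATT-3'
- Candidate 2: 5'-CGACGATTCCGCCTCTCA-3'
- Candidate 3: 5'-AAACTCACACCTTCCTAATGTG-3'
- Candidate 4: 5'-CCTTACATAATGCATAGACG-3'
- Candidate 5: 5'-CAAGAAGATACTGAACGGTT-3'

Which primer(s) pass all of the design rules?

None of the candidates satisfy all criteria.

Candidate 1 (17 nt, A=2 T=5 G=4 C=6): longest run = 3 ✓; GC 10/17 = 58.8%, outside 42.5–57.7% ✗ — fails.
Candidate 2 (18 nt, A=3 T=4 G=3 C=8): longest run = 2 ✓; GC 11/18 = 61.1%, outside 42.5–57.7% ✗ — fails.
Candidate 3 (22 nt, A=7 T=6 G=2 C=7): longest run = 3 ✓; GC 9/22 = 40.9%, outside 42.5–57.7% ✗ — fails.
Candidate 4 (20 nt, A=7 T=5 G=3 C=5): longest run = 2 ✓; GC 8/20 = 40.0%, outside 42.5–57.7% ✗ — fails.
Candidate 5 (20 nt, A=8 T=4 G=5 C=3): longest run = 2 ✓; GC 8/20 = 40.0%, outside 42.5–57.7% ✗ — fails.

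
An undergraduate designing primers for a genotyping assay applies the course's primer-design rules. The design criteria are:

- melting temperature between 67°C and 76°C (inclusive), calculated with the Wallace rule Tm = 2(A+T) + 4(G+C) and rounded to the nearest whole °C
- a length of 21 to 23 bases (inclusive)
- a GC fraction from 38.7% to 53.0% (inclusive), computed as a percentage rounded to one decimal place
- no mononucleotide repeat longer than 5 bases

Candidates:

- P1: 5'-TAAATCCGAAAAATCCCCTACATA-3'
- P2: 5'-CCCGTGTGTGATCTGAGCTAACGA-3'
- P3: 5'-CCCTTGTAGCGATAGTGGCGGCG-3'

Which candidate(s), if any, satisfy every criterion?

P1 (24 nt, A=11 T=5 G=1 C=7): Tm = 2·16 + 4·8 = 64°C, outside 67–76°C ✗; length 24, outside 21–23 ✗; GC 8/24 = 33.3%, outside 38.7–53.0% ✗; longest run = 5 ✓ — fails.
P2 (24 nt, A=5 T=6 G=7 C=6): Tm = 2·11 + 4·13 = 74°C ✓; length 24, outside 21–23 ✗; GC 13/24 = 54.2%, outside 38.7–53.0% ✗; longest run = 3 ✓ — fails.
P3 (23 nt, A=3 T=5 G=9 C=6): Tm = 2·8 + 4·15 = 76°C ✓; length 23 ✓; GC 15/23 = 65.2%, outside 38.7–53.0% ✗; longest run = 3 ✓ — fails.

None of the candidates satisfy all criteria.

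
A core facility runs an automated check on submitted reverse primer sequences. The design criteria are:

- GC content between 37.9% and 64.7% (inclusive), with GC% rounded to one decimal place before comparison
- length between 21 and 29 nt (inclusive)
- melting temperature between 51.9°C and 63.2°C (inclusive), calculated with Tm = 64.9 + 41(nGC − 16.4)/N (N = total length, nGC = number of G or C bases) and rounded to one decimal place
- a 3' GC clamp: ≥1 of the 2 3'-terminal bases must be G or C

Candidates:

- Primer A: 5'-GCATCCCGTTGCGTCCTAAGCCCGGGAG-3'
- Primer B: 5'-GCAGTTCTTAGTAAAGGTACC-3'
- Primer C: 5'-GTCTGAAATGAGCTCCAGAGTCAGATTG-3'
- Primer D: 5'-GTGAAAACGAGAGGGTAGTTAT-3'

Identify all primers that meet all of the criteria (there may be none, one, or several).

Primer C only.

Primer A (28 nt, A=4 T=5 G=9 C=10): GC 19/28 = 67.9%, outside 37.9–64.7% ✗; length 28 ✓; Tm = 64.9 + 41·(19 − 16.4)/28 = 68.7°C, outside 51.9–63.2°C ✗; 3' end AG has 1 G/C ✓ — fails.
Primer B (21 nt, A=6 T=6 G=5 C=4): GC 9/21 = 42.9% ✓; length 21 ✓; Tm = 64.9 + 41·(9 − 16.4)/21 = 50.5°C, outside 51.9–63.2°C ✗; 3' end CC has 2 G/C ✓ — fails.
Primer C (28 nt, A=8 T=7 G=8 C=5): GC 13/28 = 46.4% ✓; length 28 ✓; Tm = 64.9 + 41·(13 − 16.4)/28 = 59.9°C ✓; 3' end TG has 1 G/C ✓ — passes.
Primer D (22 nt, A=8 T=5 G=8 C=1): GC 9/22 = 40.9% ✓; length 22 ✓; Tm = 64.9 + 41·(9 − 16.4)/22 = 51.1°C, outside 51.9–63.2°C ✗; 3' end AT has 0 G/C, need ≥1 ✗ — fails.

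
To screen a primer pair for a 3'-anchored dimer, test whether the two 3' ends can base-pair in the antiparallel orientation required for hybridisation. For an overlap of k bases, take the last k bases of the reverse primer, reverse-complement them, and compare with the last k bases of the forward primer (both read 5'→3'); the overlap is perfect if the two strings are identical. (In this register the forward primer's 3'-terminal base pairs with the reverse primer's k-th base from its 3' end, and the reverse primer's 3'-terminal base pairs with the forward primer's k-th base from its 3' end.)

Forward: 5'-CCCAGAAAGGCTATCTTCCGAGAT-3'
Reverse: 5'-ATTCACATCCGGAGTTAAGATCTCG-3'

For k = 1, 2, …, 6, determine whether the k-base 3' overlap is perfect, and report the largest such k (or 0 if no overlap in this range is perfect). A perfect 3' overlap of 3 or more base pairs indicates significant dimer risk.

Last 6 bases (5'→3') — forward …CGAGAT, reverse …ATCTCG.
Reverse complement of the reverse primer's last 6 bases: CGAGAT; its first k bases are the reverse complement of the reverse primer's last k bases, so a perfect k-base overlap needs the forward primer's last k bases to equal them.
Comparing (forward last k vs required): k=1: T vs C ✗; k=2: AT vs CG ✗; k=3: GAT vs CGA ✗; k=4: AGAT vs CGAG ✗; k=5: GAGAT vs CGAGA ✗; k=6: CGAGAT vs CGAGAT ✓.
Only k = 6 is perfect, so the longest perfect 3' overlap is 6.

Longest perfect overlap: 6 complementary base pairs; significant dimer risk (threshold 3).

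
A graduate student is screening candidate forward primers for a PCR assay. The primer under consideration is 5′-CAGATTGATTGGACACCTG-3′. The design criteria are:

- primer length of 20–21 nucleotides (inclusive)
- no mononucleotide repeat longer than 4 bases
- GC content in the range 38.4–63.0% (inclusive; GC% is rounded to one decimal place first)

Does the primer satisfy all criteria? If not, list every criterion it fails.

Fails: length.

Base counts: A=5, T=5, G=5, C=4 (length 19).
length: length 19, outside 20–21 ✗
homopolymer run: longest run = 2 ✓
GC content: GC 9/19 = 47.4% ✓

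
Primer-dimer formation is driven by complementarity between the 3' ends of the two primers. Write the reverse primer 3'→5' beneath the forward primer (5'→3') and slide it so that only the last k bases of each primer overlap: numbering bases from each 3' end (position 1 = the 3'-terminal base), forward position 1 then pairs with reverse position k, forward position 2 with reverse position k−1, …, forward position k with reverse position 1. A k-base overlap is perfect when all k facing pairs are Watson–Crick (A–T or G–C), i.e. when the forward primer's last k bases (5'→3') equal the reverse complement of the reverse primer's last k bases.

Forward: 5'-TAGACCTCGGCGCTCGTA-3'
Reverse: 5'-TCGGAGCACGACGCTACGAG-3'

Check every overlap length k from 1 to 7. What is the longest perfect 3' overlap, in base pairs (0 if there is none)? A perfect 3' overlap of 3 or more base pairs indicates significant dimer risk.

Longest perfect overlap: 6 complementary base pairs; significant dimer risk (threshold 3).

Last 7 bases (5'→3') — forward …GCTCGTA, reverse …CTACGAG.
Reverse complement of the reverse primer's last 7 bases: CTCGTAG; its first k bases are the reverse complement of the reverse primer's last k bases, so a perfect k-base overlap needs the forward primer's last k bases to equal them.
Comparing (forward last k vs required): k=1: A vs C ✗; k=2: TA vs CT ✗; k=3: GTA vs CTC ✗; k=4: CGTA vs CTCG ✗; k=5: TCGTA vs CTCGT ✗; k=6: CTCGTA vs CTCGTA ✓; k=7: GCTCGTA vs CTCGTAG ✗.
Only k = 6 is perfect, so the longest perfect 3' overlap is 6.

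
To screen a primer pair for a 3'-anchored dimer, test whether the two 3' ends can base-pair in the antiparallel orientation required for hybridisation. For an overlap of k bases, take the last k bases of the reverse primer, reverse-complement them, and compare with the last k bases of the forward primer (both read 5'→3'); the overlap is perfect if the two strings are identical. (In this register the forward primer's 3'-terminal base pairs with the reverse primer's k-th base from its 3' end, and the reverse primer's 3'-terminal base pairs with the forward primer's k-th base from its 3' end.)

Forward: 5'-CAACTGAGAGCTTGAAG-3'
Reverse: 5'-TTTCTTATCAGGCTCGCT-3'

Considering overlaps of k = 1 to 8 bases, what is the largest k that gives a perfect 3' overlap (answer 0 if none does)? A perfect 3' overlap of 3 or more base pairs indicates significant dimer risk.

Last 8 bases (5'→3') — forward …GCTTGAAG, reverse …GGCTCGCT.
Reverse complement of the reverse primer's last 8 bases: AGCGAGCC; its first k bases are the reverse complement of the reverse primer's last k bases, so a perfect k-base overlap needs the forward primer's last k bases to equal them.
Comparing (forward last k vs required): k=1: G vs A ✗; k=2: AG vs AG ✓; k=3: AAG vs AGC ✗; k=4: GAAG vs AGCG ✗; k=5: TGAAG vs AGCGA ✗; k=6: TTGAAG vs AGCGAG ✗; k=7: CTTGAAG vs AGCGAGC ✗; k=8: GCTTGAAG vs AGCGAGCC ✗.
Only k = 2 is perfect, so the longest perfect 3' overlap is 2.

Longest perfect overlap: 2 complementary base pairs; below the dimer-risk threshold (threshold 3).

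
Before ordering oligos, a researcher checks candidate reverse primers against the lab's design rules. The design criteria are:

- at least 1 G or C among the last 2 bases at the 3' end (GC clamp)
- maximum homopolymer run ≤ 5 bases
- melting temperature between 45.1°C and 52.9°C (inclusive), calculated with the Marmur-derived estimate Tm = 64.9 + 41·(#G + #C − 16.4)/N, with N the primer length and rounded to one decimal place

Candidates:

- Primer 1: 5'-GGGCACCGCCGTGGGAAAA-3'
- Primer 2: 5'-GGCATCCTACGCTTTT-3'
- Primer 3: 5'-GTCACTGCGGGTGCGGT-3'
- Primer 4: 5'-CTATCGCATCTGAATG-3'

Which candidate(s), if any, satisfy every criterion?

Primer 1 (19 nt, A=5 T=1 G=8 C=5): 3' end AA has 0 G/C, need ≥1 ✗; longest run = 4 ✓; Tm = 64.9 + 41·(13 − 16.4)/19 = 57.6°C, outside 45.1–52.9°C ✗ — fails.
Primer 2 (16 nt, A=2 T=6 G=3 C=5): 3' end TT has 0 G/C, need ≥1 ✗; longest run = 4 ✓; Tm = 64.9 + 41·(8 − 16.4)/16 = 43.4°C, outside 45.1–52.9°C ✗ — fails.
Primer 3 (17 nt, A=1 T=4 G=8 C=4): 3' end GT has 1 G/C ✓; longest run = 3 ✓; Tm = 64.9 + 41·(12 − 16.4)/17 = 54.3°C, outside 45.1–52.9°C ✗ — fails.
Primer 4 (16 nt, A=4 T=5 G=3 C=4): 3' end TG has 1 G/C ✓; longest run = 2 ✓; Tm = 64.9 + 41·(7 − 16.4)/16 = 40.8°C, outside 45.1–52.9°C ✗ — fails.

None of the candidates satisfy all criteria.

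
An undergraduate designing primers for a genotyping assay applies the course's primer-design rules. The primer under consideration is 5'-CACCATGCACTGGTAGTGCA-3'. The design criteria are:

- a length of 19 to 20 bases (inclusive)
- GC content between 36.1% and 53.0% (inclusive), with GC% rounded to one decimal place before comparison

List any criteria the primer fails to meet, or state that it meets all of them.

Fails: GC content.

Base counts: A=5, T=4, G=5, C=6 (length 20).
length: length 20 ✓
GC content: GC 11/20 = 55.0%, outside 36.1–53.0% ✗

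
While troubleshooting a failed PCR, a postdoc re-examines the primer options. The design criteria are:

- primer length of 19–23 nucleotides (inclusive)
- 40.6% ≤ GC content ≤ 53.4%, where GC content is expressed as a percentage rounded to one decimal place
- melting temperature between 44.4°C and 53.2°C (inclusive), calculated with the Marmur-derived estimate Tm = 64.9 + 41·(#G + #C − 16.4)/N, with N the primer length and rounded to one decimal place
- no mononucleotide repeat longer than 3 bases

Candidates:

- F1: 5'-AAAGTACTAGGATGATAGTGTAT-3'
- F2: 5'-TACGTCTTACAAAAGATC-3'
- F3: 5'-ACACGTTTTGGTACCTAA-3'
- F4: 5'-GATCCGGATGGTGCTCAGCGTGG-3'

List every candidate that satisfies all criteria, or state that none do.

None of the candidates satisfy all criteria.

F1 (23 nt, A=9 T=7 G=6 C=1): length 23 ✓; GC 7/23 = 30.4%, outside 40.6–53.4% ✗; Tm = 64.9 + 41·(7 − 16.4)/23 = 48.1°C ✓; longest run = 3 ✓ — fails.
F2 (18 nt, A=7 T=5 G=2 C=4): length 18, outside 19–23 ✗; GC 6/18 = 33.3%, outside 40.6–53.4% ✗; Tm = 64.9 + 41·(6 − 16.4)/18 = 41.2°C, outside 44.4–53.2°C ✗; longest run = 4, exceeds 3 ✗ — fails.
F3 (18 nt, A=5 T=6 G=3 C=4): length 18, outside 19–23 ✗; GC 7/18 = 38.9%, outside 40.6–53.4% ✗; Tm = 64.9 + 41·(7 − 16.4)/18 = 43.5°C, outside 44.4–53.2°C ✗; longest run = 4, exceeds 3 ✗ — fails.
F4 (23 nt, A=3 T=5 G=10 C=5): length 23 ✓; GC 15/23 = 65.2%, outside 40.6–53.4% ✗; Tm = 64.9 + 41·(15 − 16.4)/23 = 62.4°C, outside 44.4–53.2°C ✗; longest run = 2 ✓ — fails.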